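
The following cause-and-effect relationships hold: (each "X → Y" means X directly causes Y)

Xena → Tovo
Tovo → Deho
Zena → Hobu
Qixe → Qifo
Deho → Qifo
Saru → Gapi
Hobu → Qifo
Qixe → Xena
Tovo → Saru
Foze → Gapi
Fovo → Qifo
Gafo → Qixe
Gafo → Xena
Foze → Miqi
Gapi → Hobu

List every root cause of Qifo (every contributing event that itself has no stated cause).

Tracing upstream from Qifo: Qifo ← Hobu ← Gapi ← Foze.
A separate upstream branch: Qifo ← Qixe ← Gafo.
A separate upstream branch: Qifo ← Fovo.
A separate upstream branch: Qifo ← Hobu ← Zena.
Each of those chain origins has no stated cause.

Fovo, Foze, Gafo, Zena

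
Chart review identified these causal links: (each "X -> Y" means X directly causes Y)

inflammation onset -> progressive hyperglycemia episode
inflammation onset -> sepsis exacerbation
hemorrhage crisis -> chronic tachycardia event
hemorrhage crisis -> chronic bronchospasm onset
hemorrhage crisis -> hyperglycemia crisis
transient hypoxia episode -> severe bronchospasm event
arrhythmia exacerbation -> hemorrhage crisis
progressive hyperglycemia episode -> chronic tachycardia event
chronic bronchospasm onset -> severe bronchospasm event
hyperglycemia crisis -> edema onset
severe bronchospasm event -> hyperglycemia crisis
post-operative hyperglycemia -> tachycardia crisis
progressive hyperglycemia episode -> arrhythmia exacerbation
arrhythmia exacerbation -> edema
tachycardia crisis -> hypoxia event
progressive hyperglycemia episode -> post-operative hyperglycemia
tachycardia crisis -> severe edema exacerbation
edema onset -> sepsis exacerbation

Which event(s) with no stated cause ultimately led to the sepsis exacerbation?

the inflammation onset, the transient hypoxia episode

Tracing upstream from the sepsis exacerbation: the sepsis exacerbation ← the inflammation onset.
A separate upstream branch: the sepsis exacerbation ← the edema onset ← the hyperglycemia crisis ← the severe bronchospasm event ← the transient hypoxia episode.
Each of those chain origins has no stated cause.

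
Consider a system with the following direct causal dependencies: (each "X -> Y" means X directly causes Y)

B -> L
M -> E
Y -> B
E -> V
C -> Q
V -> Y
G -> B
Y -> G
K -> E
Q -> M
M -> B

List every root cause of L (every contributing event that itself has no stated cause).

Tracing upstream from L: L ← B ← M ← Q ← C.
A separate upstream branch: L ← B ← Y ← V ← E ← K.
Each of those chain origins has no stated cause.

C, K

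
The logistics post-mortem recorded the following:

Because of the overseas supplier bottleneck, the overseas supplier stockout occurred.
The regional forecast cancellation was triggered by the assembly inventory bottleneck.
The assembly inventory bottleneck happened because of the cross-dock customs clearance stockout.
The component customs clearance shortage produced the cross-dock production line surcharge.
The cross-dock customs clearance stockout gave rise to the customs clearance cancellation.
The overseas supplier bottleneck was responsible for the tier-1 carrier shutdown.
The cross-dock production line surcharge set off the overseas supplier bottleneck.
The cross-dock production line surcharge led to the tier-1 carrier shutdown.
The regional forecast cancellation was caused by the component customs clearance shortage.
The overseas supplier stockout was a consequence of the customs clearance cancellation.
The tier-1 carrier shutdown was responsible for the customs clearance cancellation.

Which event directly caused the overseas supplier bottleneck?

the cross-dock production line surcharge

Upstream contributors include the component customs clearance shortage, but only the cross-dock production line surcharge feeds directly into the overseas supplier bottleneck.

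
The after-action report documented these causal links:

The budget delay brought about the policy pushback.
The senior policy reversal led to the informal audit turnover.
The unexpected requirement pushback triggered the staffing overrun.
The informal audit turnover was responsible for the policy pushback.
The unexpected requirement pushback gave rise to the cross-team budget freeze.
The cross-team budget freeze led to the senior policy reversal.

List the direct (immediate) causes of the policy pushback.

the budget delay, the informal audit turnover

Upstream contributors include the unexpected requirement pushback, the cross-team budget freeze, the senior policy reversal, but only the budget delay, the informal audit turnover feed directly into the policy pushback.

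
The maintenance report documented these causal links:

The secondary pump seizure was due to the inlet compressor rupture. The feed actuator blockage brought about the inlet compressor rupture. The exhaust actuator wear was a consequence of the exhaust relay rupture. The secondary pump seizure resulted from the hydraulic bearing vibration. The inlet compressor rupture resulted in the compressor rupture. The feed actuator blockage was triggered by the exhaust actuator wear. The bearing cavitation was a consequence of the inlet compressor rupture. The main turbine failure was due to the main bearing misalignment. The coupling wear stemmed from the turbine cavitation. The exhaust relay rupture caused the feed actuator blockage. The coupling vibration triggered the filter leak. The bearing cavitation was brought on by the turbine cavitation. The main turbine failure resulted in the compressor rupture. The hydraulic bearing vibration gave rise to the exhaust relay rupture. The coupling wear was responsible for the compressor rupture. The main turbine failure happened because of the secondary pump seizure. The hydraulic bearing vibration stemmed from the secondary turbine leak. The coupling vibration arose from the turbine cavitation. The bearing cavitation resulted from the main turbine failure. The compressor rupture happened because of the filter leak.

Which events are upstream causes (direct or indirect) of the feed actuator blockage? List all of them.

Immediate causes of the feed actuator blockage: the exhaust relay rupture, the exhaust actuator wear.
Further upstream: the secondary turbine leak, the hydraulic bearing vibration.

the exhaust actuator wear, the exhaust relay rupture, the hydraulic bearing vibration, the secondary turbine leak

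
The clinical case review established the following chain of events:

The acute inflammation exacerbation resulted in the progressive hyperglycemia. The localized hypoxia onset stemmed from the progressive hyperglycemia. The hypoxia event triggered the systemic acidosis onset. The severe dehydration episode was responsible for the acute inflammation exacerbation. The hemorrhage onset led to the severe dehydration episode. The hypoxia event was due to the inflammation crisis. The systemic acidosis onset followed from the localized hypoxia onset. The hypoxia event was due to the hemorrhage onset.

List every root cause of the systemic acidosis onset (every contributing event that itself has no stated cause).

the hemorrhage onset, the inflammation crisis

Tracing upstream from the systemic acidosis onset: the systemic acidosis onset ← the hypoxia event ← the hemorrhage onset.
A separate upstream branch: the systemic acidosis onset ← the hypoxia event ← the inflammation crisis.
Each of those chain origins has no stated cause.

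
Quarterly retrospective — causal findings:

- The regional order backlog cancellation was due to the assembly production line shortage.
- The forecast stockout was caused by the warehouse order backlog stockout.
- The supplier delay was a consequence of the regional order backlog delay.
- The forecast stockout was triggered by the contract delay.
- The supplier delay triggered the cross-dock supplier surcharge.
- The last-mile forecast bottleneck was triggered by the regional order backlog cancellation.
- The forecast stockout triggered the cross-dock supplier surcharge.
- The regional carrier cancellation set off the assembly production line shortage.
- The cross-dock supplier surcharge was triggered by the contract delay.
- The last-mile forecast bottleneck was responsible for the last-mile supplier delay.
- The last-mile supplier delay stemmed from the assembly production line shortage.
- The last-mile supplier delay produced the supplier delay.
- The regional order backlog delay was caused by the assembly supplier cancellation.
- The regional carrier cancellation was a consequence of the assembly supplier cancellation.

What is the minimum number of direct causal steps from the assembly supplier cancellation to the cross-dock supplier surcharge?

Shortest chain: the assembly supplier cancellation → the regional order backlog delay → the supplier delay → the cross-dock supplier surcharge.

3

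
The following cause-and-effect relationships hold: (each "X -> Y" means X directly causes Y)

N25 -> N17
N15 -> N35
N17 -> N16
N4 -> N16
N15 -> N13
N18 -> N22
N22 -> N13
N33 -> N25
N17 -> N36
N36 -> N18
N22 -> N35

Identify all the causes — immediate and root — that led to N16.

Immediate causes of N16: N4, N17.
Further upstream: N33, N25.

N17, N25, N33, N4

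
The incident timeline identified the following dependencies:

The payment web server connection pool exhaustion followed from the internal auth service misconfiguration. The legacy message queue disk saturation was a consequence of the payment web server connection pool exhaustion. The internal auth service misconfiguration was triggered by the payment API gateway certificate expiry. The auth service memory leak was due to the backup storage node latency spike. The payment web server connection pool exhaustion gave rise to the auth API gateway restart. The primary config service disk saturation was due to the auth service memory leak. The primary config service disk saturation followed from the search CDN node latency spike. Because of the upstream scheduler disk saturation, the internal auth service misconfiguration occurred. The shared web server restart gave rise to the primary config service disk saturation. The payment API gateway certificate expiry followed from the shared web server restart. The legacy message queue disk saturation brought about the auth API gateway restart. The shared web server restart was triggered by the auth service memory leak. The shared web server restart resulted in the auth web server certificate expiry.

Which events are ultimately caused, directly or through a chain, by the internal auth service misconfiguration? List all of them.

the auth API gateway restart, the legacy message queue disk saturation, the payment web server connection pool exhaustion

Direct effects: the payment web server connection pool exhaustion.
2 steps out: the legacy message queue disk saturation, the auth API gateway restart.
Not reachable from it: the backup storage node latency spike, the auth service memory leak, the shared web server restart, the payment API gateway certificate expiry, the auth web server certificate expiry, the search CDN node latency spike, the primary config service disk saturation, the upstream scheduler disk saturation.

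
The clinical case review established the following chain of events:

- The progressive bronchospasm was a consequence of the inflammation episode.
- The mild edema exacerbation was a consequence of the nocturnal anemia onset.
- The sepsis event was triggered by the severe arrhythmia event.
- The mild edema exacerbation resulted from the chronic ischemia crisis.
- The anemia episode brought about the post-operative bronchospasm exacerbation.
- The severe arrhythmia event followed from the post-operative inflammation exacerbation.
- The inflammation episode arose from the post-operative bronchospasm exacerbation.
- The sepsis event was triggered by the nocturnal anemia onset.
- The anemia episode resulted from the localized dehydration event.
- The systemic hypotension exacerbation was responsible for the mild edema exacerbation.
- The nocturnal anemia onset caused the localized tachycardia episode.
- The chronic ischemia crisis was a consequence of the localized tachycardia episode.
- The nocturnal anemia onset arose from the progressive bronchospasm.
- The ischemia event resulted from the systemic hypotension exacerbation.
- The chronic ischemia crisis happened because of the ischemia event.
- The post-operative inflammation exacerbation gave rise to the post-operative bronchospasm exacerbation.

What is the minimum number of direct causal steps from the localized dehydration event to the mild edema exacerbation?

6

Shortest chain: the localized dehydration event → the anemia episode → the post-operative bronchospasm exacerbation → the inflammation episode → the progressive bronchospasm → the nocturnal anemia onset → the mild edema exacerbation.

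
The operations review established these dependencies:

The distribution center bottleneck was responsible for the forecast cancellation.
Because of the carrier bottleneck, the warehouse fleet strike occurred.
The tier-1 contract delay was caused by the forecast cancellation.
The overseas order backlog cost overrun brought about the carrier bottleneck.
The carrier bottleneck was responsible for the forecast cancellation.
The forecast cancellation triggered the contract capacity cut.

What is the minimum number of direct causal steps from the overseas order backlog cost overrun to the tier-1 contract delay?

3

Shortest chain: the overseas order backlog cost overrun → the carrier bottleneck → the forecast cancellation → the tier-1 contract delay.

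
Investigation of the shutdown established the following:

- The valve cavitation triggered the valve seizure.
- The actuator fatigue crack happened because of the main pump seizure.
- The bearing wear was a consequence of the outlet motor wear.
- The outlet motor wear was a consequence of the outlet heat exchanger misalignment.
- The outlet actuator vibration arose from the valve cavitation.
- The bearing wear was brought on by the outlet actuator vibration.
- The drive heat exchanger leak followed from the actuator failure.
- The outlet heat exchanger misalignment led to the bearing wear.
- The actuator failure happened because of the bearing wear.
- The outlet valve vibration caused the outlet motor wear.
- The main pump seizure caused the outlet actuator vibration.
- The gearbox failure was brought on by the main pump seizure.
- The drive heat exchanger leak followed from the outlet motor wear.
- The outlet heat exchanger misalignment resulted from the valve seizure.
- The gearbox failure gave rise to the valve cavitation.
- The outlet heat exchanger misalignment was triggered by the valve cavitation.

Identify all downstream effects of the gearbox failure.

the actuator failure, the bearing wear, the drive heat exchanger leak, the outlet actuator vibration, the outlet heat exchanger misalignment, the outlet motor wear, the valve cavitation, the valve seizure

Direct effects: the valve cavitation.
2 steps out: the valve seizure, the outlet heat exchanger misalignment, the outlet actuator vibration.
3 steps out: the outlet motor wear, the bearing wear.
4 steps out: the actuator failure, the drive heat exchanger leak.
Not reachable from it: the main pump seizure, the actuator fatigue crack, the outlet valve vibration.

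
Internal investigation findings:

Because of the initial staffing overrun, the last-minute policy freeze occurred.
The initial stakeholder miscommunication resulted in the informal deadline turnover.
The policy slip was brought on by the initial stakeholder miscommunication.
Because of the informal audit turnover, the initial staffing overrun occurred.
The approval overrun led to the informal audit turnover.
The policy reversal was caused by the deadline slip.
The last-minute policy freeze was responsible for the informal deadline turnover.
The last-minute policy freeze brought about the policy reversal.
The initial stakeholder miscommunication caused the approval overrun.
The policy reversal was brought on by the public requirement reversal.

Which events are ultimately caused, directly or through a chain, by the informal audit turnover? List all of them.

the informal deadline turnover, the initial staffing overrun, the last-minute policy freeze, the policy reversal

Direct effects: the initial staffing overrun.
2 steps out: the last-minute policy freeze.
3 steps out: the informal deadline turnover, the policy reversal.
Not reachable from it: the initial stakeholder miscommunication, the approval overrun, the policy slip, the public requirement reversal, the deadline slip.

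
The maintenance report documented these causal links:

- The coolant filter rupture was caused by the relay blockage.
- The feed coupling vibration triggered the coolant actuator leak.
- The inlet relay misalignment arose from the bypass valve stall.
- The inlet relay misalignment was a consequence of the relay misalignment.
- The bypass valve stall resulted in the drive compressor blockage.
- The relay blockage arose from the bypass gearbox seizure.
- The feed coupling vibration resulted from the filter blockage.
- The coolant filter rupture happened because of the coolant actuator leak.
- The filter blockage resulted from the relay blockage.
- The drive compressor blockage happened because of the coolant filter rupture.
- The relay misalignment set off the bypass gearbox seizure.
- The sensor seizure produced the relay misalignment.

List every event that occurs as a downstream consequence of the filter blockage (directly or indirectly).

the coolant actuator leak, the coolant filter rupture, the drive compressor blockage, the feed coupling vibration

Direct effects: the feed coupling vibration.
2 steps out: the coolant actuator leak.
3 steps out: the coolant filter rupture.
4 steps out: the drive compressor blockage.
Not reachable from it: the sensor seizure, the relay misalignment, the bypass gearbox seizure, the relay blockage, the bypass valve stall, the inlet relay misalignment.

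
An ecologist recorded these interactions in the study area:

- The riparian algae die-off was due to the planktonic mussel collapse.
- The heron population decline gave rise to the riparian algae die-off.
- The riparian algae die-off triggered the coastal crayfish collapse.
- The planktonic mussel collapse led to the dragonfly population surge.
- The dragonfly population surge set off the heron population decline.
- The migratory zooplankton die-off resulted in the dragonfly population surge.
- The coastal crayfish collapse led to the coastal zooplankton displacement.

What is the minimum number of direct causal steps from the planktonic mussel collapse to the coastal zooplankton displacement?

Shortest chain: the planktonic mussel collapse → the riparian algae die-off → the coastal crayfish collapse → the coastal zooplankton displacement.

3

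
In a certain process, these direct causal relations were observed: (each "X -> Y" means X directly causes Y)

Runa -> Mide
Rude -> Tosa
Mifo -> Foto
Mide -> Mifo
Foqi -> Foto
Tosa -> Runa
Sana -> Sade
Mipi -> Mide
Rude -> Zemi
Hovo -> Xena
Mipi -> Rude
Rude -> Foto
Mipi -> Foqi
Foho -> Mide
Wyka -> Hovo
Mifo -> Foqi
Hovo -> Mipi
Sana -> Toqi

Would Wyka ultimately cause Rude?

Yes

There is a causal chain: Wyka → Hovo → Mipi → Rude.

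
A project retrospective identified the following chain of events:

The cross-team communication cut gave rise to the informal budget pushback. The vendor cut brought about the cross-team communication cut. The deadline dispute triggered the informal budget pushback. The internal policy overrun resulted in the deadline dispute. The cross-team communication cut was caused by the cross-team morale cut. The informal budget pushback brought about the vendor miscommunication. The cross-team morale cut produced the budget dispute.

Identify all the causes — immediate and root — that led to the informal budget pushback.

the cross-team communication cut, the cross-team morale cut, the deadline dispute, the internal policy overrun, the vendor cut

Immediate causes of the informal budget pushback: the cross-team communication cut, the deadline dispute.
Further upstream: the vendor cut, the cross-team morale cut, the internal policy overrun.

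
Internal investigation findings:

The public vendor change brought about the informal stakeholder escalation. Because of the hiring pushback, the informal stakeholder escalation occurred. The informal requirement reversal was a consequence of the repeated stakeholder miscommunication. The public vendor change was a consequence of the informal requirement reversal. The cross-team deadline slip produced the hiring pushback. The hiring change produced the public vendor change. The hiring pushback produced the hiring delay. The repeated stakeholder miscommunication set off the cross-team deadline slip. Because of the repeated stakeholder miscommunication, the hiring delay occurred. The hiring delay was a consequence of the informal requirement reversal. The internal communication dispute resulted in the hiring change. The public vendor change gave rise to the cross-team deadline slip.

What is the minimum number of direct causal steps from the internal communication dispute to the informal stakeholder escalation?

3

Shortest chain: the internal communication dispute → the hiring change → the public vendor change → the informal stakeholder escalation.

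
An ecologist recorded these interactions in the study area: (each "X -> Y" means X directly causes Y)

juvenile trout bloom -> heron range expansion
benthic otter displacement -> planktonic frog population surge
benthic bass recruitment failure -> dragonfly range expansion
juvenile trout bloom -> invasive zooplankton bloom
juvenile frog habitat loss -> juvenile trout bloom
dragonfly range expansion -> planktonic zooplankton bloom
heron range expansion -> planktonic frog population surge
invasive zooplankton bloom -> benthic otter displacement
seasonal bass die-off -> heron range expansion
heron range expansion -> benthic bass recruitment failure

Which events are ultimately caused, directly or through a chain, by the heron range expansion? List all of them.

Direct effects: the benthic bass recruitment failure, the planktonic frog population surge.
2 steps out: the dragonfly range expansion.
3 steps out: the planktonic zooplankton bloom.
Not reachable from it: the juvenile frog habitat loss, the juvenile trout bloom, the invasive zooplankton bloom, the benthic otter displacement, the seasonal bass die-off.

the benthic bass recruitment failure, the dragonfly range expansion, the planktonic frog population surge, the planktonic zooplankton bloom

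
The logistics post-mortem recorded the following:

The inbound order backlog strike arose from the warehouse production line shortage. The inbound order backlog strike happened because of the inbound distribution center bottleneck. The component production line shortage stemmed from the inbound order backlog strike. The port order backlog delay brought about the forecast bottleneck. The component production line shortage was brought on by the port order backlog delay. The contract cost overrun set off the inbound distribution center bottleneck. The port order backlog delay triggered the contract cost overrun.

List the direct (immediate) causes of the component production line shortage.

Upstream contributors include the warehouse production line shortage, the contract cost overrun, the inbound distribution center bottleneck, but only the inbound order backlog strike, the port order backlog delay feed directly into the component production line shortage.

the inbound order backlog strike, the port order backlog delay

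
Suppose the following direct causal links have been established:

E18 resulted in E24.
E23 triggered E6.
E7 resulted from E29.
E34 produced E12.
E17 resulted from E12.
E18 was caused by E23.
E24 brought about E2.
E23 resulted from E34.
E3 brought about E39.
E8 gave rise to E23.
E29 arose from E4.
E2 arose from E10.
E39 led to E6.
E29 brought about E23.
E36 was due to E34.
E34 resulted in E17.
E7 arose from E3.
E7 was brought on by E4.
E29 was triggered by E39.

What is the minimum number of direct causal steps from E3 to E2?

6

Shortest chain: E3 → E39 → E29 → E23 → E18 → E24 → E2.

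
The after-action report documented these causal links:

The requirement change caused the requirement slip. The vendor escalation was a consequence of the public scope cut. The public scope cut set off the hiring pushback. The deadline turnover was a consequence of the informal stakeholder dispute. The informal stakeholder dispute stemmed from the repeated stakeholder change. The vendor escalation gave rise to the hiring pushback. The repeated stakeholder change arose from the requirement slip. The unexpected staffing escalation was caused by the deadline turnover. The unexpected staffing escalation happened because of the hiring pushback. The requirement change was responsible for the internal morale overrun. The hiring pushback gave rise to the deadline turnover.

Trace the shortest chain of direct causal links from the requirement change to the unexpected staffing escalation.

the requirement change → the requirement slip → the repeated stakeholder change → the informal stakeholder dispute → the deadline turnover → the unexpected staffing escalation

the requirement change → the requirement slip
the requirement slip → the repeated stakeholder change
the repeated stakeholder change → the informal stakeholder dispute
the informal stakeholder dispute → the deadline turnover
the deadline turnover → the unexpected staffing escalation
Length: 5 steps.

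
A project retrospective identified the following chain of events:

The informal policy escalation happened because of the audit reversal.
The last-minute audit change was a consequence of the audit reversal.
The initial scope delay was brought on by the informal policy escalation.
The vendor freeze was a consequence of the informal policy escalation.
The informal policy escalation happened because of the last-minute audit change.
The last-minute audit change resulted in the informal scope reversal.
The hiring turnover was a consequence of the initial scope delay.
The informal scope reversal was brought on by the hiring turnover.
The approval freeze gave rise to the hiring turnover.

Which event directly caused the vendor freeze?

the informal policy escalation

Upstream contributors include the audit reversal, the last-minute audit change, but only the informal policy escalation feeds directly into the vendor freeze.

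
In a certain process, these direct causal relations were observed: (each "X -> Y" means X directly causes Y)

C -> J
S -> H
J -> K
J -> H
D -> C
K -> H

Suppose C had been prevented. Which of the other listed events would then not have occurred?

Downstream of C: J, K, H.
Of those, still caused via another path: H.
The remainder have no surviving cause.

J, K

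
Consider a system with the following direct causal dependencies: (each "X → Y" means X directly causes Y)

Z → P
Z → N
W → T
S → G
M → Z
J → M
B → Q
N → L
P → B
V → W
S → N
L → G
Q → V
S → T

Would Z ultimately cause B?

Yes

There is a causal chain: Z → P → B.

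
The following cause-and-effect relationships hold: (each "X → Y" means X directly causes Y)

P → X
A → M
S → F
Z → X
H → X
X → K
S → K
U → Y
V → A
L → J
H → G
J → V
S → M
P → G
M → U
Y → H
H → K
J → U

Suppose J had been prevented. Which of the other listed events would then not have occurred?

Downstream of J: V, A, M, U, Y, H, G, X, K.
Of those, still caused via another path: M, U, Y, H, G, X, K.
The remainder have no surviving cause.

A, V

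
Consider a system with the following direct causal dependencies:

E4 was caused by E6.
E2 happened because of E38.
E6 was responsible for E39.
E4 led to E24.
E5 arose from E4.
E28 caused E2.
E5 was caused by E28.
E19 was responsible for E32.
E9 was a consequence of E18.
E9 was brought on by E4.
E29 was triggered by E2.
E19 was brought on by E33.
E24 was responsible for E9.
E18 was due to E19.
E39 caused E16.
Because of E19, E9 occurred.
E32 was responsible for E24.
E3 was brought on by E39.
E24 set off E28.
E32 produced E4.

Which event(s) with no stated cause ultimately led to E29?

E33, E38, E6

Tracing upstream from E29: E29 ← E2 ← E28 ← E24 ← E32 ← E19 ← E33.
A separate upstream branch: E29 ← E2 ← E28 ← E24 ← E4 ← E6.
A separate upstream branch: E29 ← E2 ← E38.
Each of those chain origins has no stated cause.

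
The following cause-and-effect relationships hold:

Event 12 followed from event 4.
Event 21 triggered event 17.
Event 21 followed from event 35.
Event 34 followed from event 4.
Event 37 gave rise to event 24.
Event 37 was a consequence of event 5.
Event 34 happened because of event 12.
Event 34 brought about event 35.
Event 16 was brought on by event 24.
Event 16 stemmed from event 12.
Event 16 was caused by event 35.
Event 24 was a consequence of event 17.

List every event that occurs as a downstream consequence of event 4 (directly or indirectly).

Direct effects: event 12, event 34.
2 steps out: event 35, event 16.
3 steps out: event 21.
4 steps out: event 17.
5 steps out: event 24.
Not reachable from it: event 5, event 37.

event 12, event 16, event 17, event 21, event 24, event 34, event 35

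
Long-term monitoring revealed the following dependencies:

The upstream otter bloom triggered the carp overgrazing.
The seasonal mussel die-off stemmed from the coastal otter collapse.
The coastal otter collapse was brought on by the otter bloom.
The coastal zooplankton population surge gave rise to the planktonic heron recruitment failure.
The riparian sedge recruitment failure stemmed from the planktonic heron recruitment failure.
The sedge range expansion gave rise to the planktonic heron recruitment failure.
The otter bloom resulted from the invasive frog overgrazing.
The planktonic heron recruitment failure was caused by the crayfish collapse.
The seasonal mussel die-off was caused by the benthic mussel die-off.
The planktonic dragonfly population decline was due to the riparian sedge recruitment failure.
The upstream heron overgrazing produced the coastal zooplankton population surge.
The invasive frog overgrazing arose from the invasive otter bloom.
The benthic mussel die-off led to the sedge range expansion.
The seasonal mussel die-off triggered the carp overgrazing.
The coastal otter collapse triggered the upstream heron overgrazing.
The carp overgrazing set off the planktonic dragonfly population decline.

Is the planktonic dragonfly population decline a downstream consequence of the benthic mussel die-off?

There is a causal chain: the benthic mussel die-off → the seasonal mussel die-off → the carp overgrazing → the planktonic dragonfly population decline.

Yes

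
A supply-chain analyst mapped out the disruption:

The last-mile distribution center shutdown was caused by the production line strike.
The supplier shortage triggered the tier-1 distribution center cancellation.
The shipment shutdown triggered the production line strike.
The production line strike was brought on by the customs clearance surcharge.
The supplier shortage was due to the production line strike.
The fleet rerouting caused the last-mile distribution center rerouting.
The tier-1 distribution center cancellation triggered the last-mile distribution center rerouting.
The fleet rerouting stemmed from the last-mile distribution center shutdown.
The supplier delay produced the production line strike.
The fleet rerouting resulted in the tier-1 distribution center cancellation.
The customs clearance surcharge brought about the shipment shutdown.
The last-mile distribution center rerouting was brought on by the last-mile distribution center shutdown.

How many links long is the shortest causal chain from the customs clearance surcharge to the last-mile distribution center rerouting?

3

Shortest chain: the customs clearance surcharge → the production line strike → the last-mile distribution center shutdown → the last-mile distribution center rerouting.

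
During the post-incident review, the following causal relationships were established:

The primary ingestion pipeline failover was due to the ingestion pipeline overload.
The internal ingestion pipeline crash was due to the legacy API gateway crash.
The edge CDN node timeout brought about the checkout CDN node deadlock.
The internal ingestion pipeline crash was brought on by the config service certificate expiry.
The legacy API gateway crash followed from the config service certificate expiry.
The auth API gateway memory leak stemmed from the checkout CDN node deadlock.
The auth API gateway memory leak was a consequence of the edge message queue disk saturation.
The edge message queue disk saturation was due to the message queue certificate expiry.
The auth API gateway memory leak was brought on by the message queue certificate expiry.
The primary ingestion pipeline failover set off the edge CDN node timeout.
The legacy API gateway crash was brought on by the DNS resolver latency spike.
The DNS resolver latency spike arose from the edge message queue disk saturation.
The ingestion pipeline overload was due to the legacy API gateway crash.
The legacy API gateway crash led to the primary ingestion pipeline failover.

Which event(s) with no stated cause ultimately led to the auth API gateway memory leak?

Tracing upstream from the auth API gateway memory leak: the auth API gateway memory leak ← the message queue certificate expiry.
A separate upstream branch: the auth API gateway memory leak ← the checkout CDN node deadlock ← the edge CDN node timeout ← the primary ingestion pipeline failover ← the legacy API gateway crash ← the config service certificate expiry.
Each of those chain origins has no stated cause.

the config service certificate expiry, the message queue certificate expiry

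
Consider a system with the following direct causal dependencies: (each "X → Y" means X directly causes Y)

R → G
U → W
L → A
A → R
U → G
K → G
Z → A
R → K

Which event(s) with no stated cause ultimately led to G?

L, U, Z

Tracing upstream from G: G ← U.
A separate upstream branch: G ← R ← A ← Z.
A separate upstream branch: G ← R ← A ← L.
Each of those chain origins has no stated cause.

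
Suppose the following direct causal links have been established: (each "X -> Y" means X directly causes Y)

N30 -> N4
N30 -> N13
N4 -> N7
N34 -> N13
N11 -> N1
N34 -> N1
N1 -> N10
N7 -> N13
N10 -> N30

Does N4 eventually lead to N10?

N4 leads to N7, N13; N10 is not among them.

No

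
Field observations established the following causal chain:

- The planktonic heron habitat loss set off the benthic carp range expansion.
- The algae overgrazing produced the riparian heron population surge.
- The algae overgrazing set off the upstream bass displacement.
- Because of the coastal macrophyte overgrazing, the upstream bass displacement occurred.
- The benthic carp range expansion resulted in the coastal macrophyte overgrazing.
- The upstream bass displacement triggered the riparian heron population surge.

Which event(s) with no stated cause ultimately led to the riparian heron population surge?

Tracing upstream from the riparian heron population surge: the riparian heron population surge ← the upstream bass displacement ← the coastal macrophyte overgrazing ← the benthic carp range expansion ← the planktonic heron habitat loss.
A separate upstream branch: the riparian heron population surge ← the algae overgrazing.
Each of those chain origins has no stated cause.

the algae overgrazing, the planktonic heron habitat loss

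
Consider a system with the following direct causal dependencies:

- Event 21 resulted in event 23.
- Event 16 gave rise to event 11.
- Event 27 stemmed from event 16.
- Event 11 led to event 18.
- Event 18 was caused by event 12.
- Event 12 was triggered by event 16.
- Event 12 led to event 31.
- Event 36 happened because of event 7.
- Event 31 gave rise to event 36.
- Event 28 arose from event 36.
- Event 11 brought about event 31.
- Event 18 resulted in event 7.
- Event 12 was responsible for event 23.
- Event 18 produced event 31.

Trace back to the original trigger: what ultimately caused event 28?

event 16

Tracing upstream from event 28: event 28 ← event 36 ← event 31 ← event 11 ← event 16.
Event 16 has no stated cause, so it is the root.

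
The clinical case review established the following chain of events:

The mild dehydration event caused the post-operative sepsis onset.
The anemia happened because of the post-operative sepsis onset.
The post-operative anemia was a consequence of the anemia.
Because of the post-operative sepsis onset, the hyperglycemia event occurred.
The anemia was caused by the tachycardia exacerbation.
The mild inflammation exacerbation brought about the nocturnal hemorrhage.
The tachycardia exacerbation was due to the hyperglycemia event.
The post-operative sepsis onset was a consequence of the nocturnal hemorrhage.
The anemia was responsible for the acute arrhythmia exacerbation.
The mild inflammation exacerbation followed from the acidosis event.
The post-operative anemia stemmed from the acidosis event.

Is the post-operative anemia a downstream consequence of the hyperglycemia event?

Yes

There is a causal chain: the hyperglycemia event → the tachycardia exacerbation → the anemia → the post-operative anemia.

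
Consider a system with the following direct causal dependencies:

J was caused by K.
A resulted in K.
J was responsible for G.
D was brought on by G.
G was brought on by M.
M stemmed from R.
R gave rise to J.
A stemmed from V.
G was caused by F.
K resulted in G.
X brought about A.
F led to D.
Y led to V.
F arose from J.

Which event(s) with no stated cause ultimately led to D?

Tracing upstream from D: D ← G ← K ← A ← X.
A separate upstream branch: D ← G ← K ← A ← V ← Y.
A separate upstream branch: D ← F ← J ← R.
Each of those chain origins has no stated cause.

R, X, Y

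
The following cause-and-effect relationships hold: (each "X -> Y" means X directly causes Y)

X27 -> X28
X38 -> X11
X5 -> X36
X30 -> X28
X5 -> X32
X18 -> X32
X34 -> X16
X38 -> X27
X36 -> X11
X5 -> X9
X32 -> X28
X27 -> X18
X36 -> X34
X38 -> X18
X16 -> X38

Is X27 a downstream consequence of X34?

There is a causal chain: X34 → X16 → X38 → X27.

Yes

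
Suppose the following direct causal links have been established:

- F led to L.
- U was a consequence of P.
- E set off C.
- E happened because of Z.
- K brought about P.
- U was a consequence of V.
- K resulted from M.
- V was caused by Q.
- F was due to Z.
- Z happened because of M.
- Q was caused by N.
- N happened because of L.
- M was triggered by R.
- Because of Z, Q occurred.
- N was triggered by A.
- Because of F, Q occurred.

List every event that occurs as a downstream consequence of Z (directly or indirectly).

C, E, F, L, N, Q, U, V

Direct effects: F, E, Q.
2 steps out: C, L, V.
3 steps out: N, U.
Not reachable from it: R, M, K, P, A.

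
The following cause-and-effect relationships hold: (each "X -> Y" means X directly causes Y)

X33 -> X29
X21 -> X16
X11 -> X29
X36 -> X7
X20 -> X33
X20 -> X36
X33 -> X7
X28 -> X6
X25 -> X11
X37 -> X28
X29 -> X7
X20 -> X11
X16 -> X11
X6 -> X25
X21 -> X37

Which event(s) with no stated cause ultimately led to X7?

X20, X21

Tracing upstream from X7: X7 ← X29 ← X11 ← X16 ← X21.
A separate upstream branch: X7 ← X33 ← X20.
Each of those chain origins has no stated cause.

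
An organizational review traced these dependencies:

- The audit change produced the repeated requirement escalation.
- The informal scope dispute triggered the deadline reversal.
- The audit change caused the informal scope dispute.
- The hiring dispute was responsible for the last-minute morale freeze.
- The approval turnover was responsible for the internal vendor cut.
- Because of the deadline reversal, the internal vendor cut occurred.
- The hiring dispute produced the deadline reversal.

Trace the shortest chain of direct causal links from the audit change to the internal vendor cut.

the audit change → the informal scope dispute
the informal scope dispute → the deadline reversal
the deadline reversal → the internal vendor cut
Length: 3 steps.

the audit change → the informal scope dispute → the deadline reversal → the internal vendor cut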